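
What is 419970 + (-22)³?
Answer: 409322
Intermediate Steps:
419970 + (-22)³ = 419970 - 10648 = 409322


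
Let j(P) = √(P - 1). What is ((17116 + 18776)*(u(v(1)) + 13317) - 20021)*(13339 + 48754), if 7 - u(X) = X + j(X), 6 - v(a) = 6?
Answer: 29693182257791 - 2228641956*I ≈ 2.9693e+13 - 2.2286e+9*I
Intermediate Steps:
v(a) = 0 (v(a) = 6 - 1*6 = 6 - 6 = 0)
j(P) = √(-1 + P)
u(X) = 7 - X - √(-1 + X) (u(X) = 7 - (X + √(-1 + X)) = 7 + (-X - √(-1 + X)) = 7 - X - √(-1 + X))
((17116 + 18776)*(u(v(1)) + 13317) - 20021)*(13339 + 48754) = ((17116 + 18776)*((7 - 1*0 - √(-1 + 0)) + 13317) - 20021)*(13339 + 48754) = (35892*((7 + 0 - √(-1)) + 13317) - 20021)*62093 = (35892*((7 + 0 - I) + 13317) - 20021)*62093 = (35892*((7 - I) + 13317) - 20021)*62093 = (35892*(13324 - I) - 20021)*62093 = ((478225008 - 35892*I) - 20021)*62093 = (478204987 - 35892*I)*62093 = 29693182257791 - 2228641956*I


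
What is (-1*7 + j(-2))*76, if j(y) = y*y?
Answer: -228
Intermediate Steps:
j(y) = y²
(-1*7 + j(-2))*76 = (-1*7 + (-2)²)*76 = (-7 + 4)*76 = -3*76 = -228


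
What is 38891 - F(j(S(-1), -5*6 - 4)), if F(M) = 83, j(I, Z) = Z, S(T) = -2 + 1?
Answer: 38808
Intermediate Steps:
S(T) = -1
38891 - F(j(S(-1), -5*6 - 4)) = 38891 - 1*83 = 38891 - 83 = 38808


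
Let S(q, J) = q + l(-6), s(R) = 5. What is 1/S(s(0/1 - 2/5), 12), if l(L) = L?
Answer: -1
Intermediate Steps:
S(q, J) = -6 + q (S(q, J) = q - 6 = -6 + q)
1/S(s(0/1 - 2/5), 12) = 1/(-6 + 5) = 1/(-1) = -1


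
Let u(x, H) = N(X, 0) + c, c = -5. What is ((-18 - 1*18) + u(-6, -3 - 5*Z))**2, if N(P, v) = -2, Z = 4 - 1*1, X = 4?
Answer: 1849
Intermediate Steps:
Z = 3 (Z = 4 - 1 = 3)
u(x, H) = -7 (u(x, H) = -2 - 5 = -7)
((-18 - 1*18) + u(-6, -3 - 5*Z))**2 = ((-18 - 1*18) - 7)**2 = ((-18 - 18) - 7)**2 = (-36 - 7)**2 = (-43)**2 = 1849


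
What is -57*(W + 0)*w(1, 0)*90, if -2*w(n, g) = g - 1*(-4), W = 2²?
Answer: 41040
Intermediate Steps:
W = 4
w(n, g) = -2 - g/2 (w(n, g) = -(g - 1*(-4))/2 = -(g + 4)/2 = -(4 + g)/2 = -2 - g/2)
-57*(W + 0)*w(1, 0)*90 = -57*(4 + 0)*(-2 - ½*0)*90 = -228*(-2 + 0)*90 = -228*(-2)*90 = -57*(-8)*90 = 456*90 = 41040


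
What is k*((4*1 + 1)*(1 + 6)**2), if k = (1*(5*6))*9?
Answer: 66150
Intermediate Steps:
k = 270 (k = (1*30)*9 = 30*9 = 270)
k*((4*1 + 1)*(1 + 6)**2) = 270*((4*1 + 1)*(1 + 6)**2) = 270*((4 + 1)*7**2) = 270*(5*49) = 270*245 = 66150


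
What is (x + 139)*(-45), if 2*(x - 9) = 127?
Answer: -19035/2 ≈ -9517.5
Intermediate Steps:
x = 145/2 (x = 9 + (½)*127 = 9 + 127/2 = 145/2 ≈ 72.500)
(x + 139)*(-45) = (145/2 + 139)*(-45) = (423/2)*(-45) = -19035/2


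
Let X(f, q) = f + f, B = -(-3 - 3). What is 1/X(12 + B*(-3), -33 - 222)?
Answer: -1/12 ≈ -0.083333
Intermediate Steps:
B = 6 (B = -1*(-6) = 6)
X(f, q) = 2*f
1/X(12 + B*(-3), -33 - 222) = 1/(2*(12 + 6*(-3))) = 1/(2*(12 - 18)) = 1/(2*(-6)) = 1/(-12) = -1/12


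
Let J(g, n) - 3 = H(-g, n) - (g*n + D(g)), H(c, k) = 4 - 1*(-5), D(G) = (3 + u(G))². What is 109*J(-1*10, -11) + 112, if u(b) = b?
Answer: -15911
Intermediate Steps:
D(G) = (3 + G)²
H(c, k) = 9 (H(c, k) = 4 + 5 = 9)
J(g, n) = 12 - (3 + g)² - g*n (J(g, n) = 3 + (9 - (g*n + (3 + g)²)) = 3 + (9 - ((3 + g)² + g*n)) = 3 + (9 + (-(3 + g)² - g*n)) = 3 + (9 - (3 + g)² - g*n) = 12 - (3 + g)² - g*n)
109*J(-1*10, -11) + 112 = 109*(12 - (3 - 1*10)² - 1*(-1*10)*(-11)) + 112 = 109*(12 - (3 - 10)² - 1*(-10)*(-11)) + 112 = 109*(12 - 1*(-7)² - 110) + 112 = 109*(12 - 1*49 - 110) + 112 = 109*(12 - 49 - 110) + 112 = 109*(-147) + 112 = -16023 + 112 = -15911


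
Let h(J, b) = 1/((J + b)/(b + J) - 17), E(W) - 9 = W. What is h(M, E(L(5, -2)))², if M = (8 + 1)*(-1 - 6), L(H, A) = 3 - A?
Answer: 1/256 ≈ 0.0039063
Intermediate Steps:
M = -63 (M = 9*(-7) = -63)
E(W) = 9 + W
h(J, b) = -1/16 (h(J, b) = 1/((J + b)/(J + b) - 17) = 1/(1 - 17) = 1/(-16) = -1/16)
h(M, E(L(5, -2)))² = (-1/16)² = 1/256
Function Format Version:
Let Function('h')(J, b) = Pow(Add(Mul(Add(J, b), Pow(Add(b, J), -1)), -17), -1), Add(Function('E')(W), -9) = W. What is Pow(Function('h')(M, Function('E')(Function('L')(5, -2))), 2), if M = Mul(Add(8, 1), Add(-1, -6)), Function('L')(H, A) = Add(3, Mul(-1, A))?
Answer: Rational(1, 256) ≈ 0.0039063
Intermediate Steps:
M = -63 (M = Mul(9, -7) = -63)
Function('E')(W) = Add(9, W)
Function('h')(J, b) = Rational(-1, 16) (Function('h')(J, b) = Pow(Add(Mul(Add(J, b), Pow(Add(J, b), -1)), -17), -1) = Pow(Add(1, -17), -1) = Pow(-16, -1) = Rational(-1, 16))
Pow(Function('h')(M, Function('E')(Function('L')(5, -2))), 2) = Pow(Rational(-1, 16), 2) = Rational(1, 256)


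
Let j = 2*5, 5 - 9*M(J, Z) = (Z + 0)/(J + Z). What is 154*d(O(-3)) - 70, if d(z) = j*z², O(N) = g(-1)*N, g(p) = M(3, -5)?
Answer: 8995/9 ≈ 999.44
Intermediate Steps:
M(J, Z) = 5/9 - Z/(9*(J + Z)) (M(J, Z) = 5/9 - (Z + 0)/(9*(J + Z)) = 5/9 - Z/(9*(J + Z)))
g(p) = 5/18 (g(p) = (4*(-5) + 5*3)/(9*(3 - 5)) = (⅑)*(-20 + 15)/(-2) = (⅑)*(-½)*(-5) = 5/18)
O(N) = 5*N/18
j = 10
d(z) = 10*z²
154*d(O(-3)) - 70 = 154*(10*((5/18)*(-3))²) - 70 = 154*(10*(-⅚)²) - 70 = 154*(10*(25/36)) - 70 = 154*(125/18) - 70 = 9625/9 - 70 = 8995/9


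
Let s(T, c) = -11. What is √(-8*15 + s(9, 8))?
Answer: I*√131 ≈ 11.446*I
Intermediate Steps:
√(-8*15 + s(9, 8)) = √(-8*15 - 11) = √(-120 - 11) = √(-131) = I*√131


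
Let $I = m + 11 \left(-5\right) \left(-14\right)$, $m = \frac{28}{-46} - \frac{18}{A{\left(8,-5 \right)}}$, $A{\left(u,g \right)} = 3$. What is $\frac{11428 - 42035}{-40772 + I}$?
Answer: $\frac{703961}{920198} \approx 0.76501$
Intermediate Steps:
$m = - \frac{152}{23}$ ($m = \frac{28}{-46} - \frac{18}{3} = 28 \left(- \frac{1}{46}\right) - 6 = - \frac{14}{23} - 6 = - \frac{152}{23} \approx -6.6087$)
$I = \frac{17558}{23}$ ($I = - \frac{152}{23} + 11 \left(-5\right) \left(-14\right) = - \frac{152}{23} - -770 = - \frac{152}{23} + 770 = \frac{17558}{23} \approx 763.39$)
$\frac{11428 - 42035}{-40772 + I} = \frac{11428 - 42035}{-40772 + \frac{17558}{23}} = - \frac{30607}{- \frac{920198}{23}} = \left(-30607\right) \left(- \frac{23}{920198}\right) = \frac{703961}{920198}$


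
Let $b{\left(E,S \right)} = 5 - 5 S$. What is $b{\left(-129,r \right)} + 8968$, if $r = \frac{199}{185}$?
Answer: $\frac{331802}{37} \approx 8967.6$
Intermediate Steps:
$r = \frac{199}{185}$ ($r = 199 \cdot \frac{1}{185} = \frac{199}{185} \approx 1.0757$)
$b{\left(-129,r \right)} + 8968 = \left(5 - \frac{199}{37}\right) + 8968 = - \frac{14}{37} + 8968 = \frac{331802}{37}$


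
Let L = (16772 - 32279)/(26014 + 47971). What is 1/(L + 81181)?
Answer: 73985/6006160778 ≈ 1.2318e-5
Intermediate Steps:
L = -15507/73985 ≈ -0.20960
1/(L + 81181) = 1/(-15507/73985 + 81181) = 1/(6006160778/73985) = 73985/6006160778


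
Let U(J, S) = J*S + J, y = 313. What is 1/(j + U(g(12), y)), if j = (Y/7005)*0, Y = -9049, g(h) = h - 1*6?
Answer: 1/1884 ≈ 0.00053079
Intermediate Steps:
g(h) = -6 + h (g(h) = h - 6 = -6 + h)
U(J, S) = J + J*S
j = 0 (j = -9049/7005*0 = 0)
1/(j + U(g(12), y)) = 1/(0 + (-6 + 12)*(1 + 313)) = 1/(0 + 6*314) = 1/(0 + 1884) = 1/1884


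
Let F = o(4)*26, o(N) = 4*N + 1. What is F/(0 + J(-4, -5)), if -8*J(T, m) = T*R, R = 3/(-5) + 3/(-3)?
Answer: -1105/2 ≈ -552.50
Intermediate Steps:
o(N) = 1 + 4*N
R = -8/5 (R = 3*(-⅕) + 3*(-⅓) = -⅗ - 1 = -8/5 ≈ -1.6000)
J(T, m) = T/5 (J(T, m) = -T*(-8)/(8*5) = -(-1)*T/5 = T/5)
F = 442 (F = (1 + 4*4)*26 = (1 + 16)*26 = 17*26 = 442)
F/(0 + J(-4, -5)) = 442/(0 + (⅕)*(-4)) = 442/(0 - ⅘) = 442/(-⅘) = 442*(-5/4) = -1105/2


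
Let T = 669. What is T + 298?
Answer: 967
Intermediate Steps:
T + 298 = 669 + 298 = 967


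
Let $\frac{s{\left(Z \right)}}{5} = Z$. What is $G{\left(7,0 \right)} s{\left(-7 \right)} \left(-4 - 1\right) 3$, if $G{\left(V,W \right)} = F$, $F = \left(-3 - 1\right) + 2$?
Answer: $-1050$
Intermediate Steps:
$s{\left(Z \right)} = 5 Z$
$F = -2$ ($F = -4 + 2 = -2$)
$G{\left(V,W \right)} = -2$
$G{\left(7,0 \right)} s{\left(-7 \right)} \left(-4 - 1\right) 3 = - 2 \cdot 5 \left(-7\right) \left(-4 - 1\right) 3 = \left(-2\right) \left(-35\right) \left(\left(-5\right) 3\right) = 70 \left(-15\right) = -1050$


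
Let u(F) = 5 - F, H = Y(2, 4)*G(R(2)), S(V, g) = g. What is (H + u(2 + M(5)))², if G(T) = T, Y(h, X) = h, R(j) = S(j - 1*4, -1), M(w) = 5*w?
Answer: 576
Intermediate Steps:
R(j) = -1
H = -2 (H = 2*(-1) = -2)
(H + u(2 + M(5)))² = (-2 + (5 - (2 + 5*5)))² = (-2 + (5 - (2 + 25)))² = (-2 + (5 - 1*27))² = (-2 + (5 - 27))² = (-2 - 22)² = (-24)² = 576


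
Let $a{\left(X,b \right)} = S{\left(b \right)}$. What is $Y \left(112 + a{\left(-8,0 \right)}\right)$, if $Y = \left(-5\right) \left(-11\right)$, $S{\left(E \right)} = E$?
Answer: $6160$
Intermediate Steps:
$a{\left(X,b \right)} = b$
$Y = 55$
$Y \left(112 + a{\left(-8,0 \right)}\right) = 55 \left(112 + 0\right) = 55 \cdot 112 = 6160$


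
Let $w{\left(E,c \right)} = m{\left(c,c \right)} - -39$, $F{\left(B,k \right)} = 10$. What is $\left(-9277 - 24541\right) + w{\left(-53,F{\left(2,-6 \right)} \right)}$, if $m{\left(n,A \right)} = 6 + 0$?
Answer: $-33773$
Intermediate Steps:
$m{\left(n,A \right)} = 6$
$w{\left(E,c \right)} = 45$ ($w{\left(E,c \right)} = 6 - -39 = 6 + 39 = 45$)
$\left(-9277 - 24541\right) + w{\left(-53,F{\left(2,-6 \right)} \right)} = \left(-9277 - 24541\right) + 45 = -33818 + 45 = -33773$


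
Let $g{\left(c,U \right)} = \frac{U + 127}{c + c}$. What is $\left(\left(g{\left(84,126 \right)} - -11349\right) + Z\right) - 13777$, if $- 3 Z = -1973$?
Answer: $- \frac{297163}{168} \approx -1768.8$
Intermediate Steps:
$g{\left(c,U \right)} = \frac{127 + U}{2 c}$
$Z = \frac{1973}{3}$ ($Z = \left(- \frac{1}{3}\right) \left(-1973\right) = \frac{1973}{3} \approx 657.67$)
$\left(\left(g{\left(84,126 \right)} - -11349\right) + Z\right) - 13777 = \left(\left(\frac{127 + 126}{2 \cdot 84} - -11349\right) + \frac{1973}{3}\right) - 13777 = \left(\left(\frac{1}{2} \cdot \frac{1}{84} \cdot 253 + 11349\right) + \frac{1973}{3}\right) - 13777 = \left(\left(\frac{253}{168} + 11349\right) + \frac{1973}{3}\right) - 13777 = \left(\frac{1906885}{168} + \frac{1973}{3}\right) - 13777 = \frac{2017373}{168} - 13777 = - \frac{297163}{168}$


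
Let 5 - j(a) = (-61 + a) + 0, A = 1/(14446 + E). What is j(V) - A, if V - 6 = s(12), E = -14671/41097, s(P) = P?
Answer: 28496243271/593672591 ≈ 48.000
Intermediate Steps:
E = -14671/41097 (E = -14671*1/41097 = -14671/41097 ≈ -0.35698)
V = 18 (V = 6 + 12 = 18)
A = 41097/593672591 (A = 1/(14446 - 14671/41097) = 1/(593672591/41097) = 41097/593672591 ≈ 6.9225e-5)
j(a) = 66 - a (j(a) = 5 - ((-61 + a) + 0) = 5 - (-61 + a) = 5 + (61 - a) = 66 - a)
j(V) - A = (66 - 1*18) - 1*41097/593672591 = (66 - 18) - 41097/593672591 = 48 - 41097/593672591 = 28496243271/593672591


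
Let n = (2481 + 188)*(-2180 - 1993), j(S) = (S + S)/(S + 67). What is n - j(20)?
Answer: -968983159/87 ≈ -1.1138e+7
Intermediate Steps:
j(S) = 2*S/(67 + S) (j(S) = (2*S)/(67 + S) = 2*S/(67 + S))
n = -11137737 (n = 2669*(-4173) = -11137737)
n - j(20) = -11137737 - 2*20/(67 + 20) = -11137737 - 2*20/87 = -11137737 - 1*40/87 = -11137737 - 40/87 = -968983159/87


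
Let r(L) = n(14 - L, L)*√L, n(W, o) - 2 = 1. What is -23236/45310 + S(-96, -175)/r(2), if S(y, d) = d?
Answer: -11618/22655 - 175*√2/6 ≈ -41.761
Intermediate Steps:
n(W, o) = 3 (n(W, o) = 2 + 1 = 3)
r(L) = 3*√L
-23236/45310 + S(-96, -175)/r(2) = -23236/45310 - 175*√2/6 = -23236*1/45310 - 175*√2/6 = -11618/22655 - 175*√2/6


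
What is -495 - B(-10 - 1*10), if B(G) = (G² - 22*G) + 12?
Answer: -1347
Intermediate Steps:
B(G) = 12 + G² - 22*G
-495 - B(-10 - 1*10) = -495 - (12 + (-10 - 1*10)² - 22*(-10 - 1*10)) = -495 - (12 + (-10 - 10)² - 22*(-10 - 10)) = -495 - (12 + (-20)² - 22*(-20)) = -495 - (12 + 400 + 440) = -495 - 1*852 = -495 - 852 = -1347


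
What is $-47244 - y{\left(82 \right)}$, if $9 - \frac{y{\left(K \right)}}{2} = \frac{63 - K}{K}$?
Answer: $- \frac{1937761}{41} \approx -47262.0$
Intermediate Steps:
$y{\left(K \right)} = 18 - \frac{2 \left(63 - K\right)}{K}$ ($y{\left(K \right)} = 18 - 2 \frac{63 - K}{K} = 18 - \frac{2 \left(63 - K\right)}{K}$)
$-47244 - y{\left(82 \right)} = -47244 - \left(20 - \frac{126}{82}\right) = -47244 - \left(20 - \frac{63}{41}\right) = -47244 - \frac{757}{41} = - \frac{1937761}{41}$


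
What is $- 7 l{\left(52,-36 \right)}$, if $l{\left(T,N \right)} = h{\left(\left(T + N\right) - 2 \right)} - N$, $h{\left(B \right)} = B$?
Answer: $-350$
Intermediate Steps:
$l{\left(T,N \right)} = -2 + T$ ($l{\left(T,N \right)} = \left(\left(T + N\right) - 2\right) - N = \left(\left(N + T\right) - 2\right) - N = \left(-2 + N + T\right) - N = -2 + T$)
$- 7 l{\left(52,-36 \right)} = - 7 \left(-2 + 52\right) = \left(-7\right) 50 = -350$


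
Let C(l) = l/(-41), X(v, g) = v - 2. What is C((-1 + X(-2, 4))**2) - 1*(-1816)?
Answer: 74431/41 ≈ 1815.4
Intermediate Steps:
X(v, g) = -2 + v
C(l) = -l/41 (C(l) = l*(-1/41) = -l/41)
C((-1 + X(-2, 4))**2) - 1*(-1816) = -(-1 + (-2 - 2))**2/41 - 1*(-1816) = -(-1 - 4)**2/41 + 1816 = -1/41*(-5)**2 + 1816 = -1/41*25 + 1816 = -25/41 + 1816 = 74431/41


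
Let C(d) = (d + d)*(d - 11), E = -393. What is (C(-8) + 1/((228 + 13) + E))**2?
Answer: 2135086849/23104 ≈ 92412.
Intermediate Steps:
C(d) = 2*d*(-11 + d) (C(d) = (2*d)*(-11 + d) = 2*d*(-11 + d))
(C(-8) + 1/((228 + 13) + E))**2 = (2*(-8)*(-11 - 8) + 1/((228 + 13) - 393))**2 = (2*(-8)*(-19) + 1/(241 - 393))**2 = (304 + 1/(-152))**2 = (304 - 1/152)**2 = (46207/152)**2 = 2135086849/23104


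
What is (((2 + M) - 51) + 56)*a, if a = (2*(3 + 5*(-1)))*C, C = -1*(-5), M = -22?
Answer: 300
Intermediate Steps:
C = 5
a = -20 (a = (2*(3 + 5*(-1)))*5 = (2*(3 - 5))*5 = (2*(-2))*5 = -4*5 = -20)
(((2 + M) - 51) + 56)*a = (((2 - 22) - 51) + 56)*(-20) = ((-20 - 51) + 56)*(-20) = (-71 + 56)*(-20) = -15*(-20) = 300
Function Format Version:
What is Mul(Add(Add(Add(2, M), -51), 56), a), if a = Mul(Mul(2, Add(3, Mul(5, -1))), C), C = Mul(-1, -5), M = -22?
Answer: 300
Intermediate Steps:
C = 5
a = -20 (a = Mul(Mul(2, Add(3, Mul(5, -1))), 5) = Mul(Mul(2, Add(3, -5)), 5) = Mul(Mul(2, -2), 5) = Mul(-4, 5) = -20)
Mul(Add(Add(Add(2, M), -51), 56), a) = Mul(Add(Add(Add(2, -22), -51), 56), -20) = Mul(Add(Add(-20, -51), 56), -20) = Mul(Add(-71, 56), -20) = Mul(-15, -20) = 300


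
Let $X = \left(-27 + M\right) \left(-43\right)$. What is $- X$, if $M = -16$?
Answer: $-1849$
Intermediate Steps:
$X = 1849$ ($X = \left(-27 - 16\right) \left(-43\right) = \left(-43\right) \left(-43\right) = 1849$)
$- X = \left(-1\right) 1849 = -1849$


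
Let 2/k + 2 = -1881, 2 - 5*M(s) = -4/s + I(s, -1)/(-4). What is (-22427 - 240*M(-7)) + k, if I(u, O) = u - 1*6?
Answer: -6009345/269 ≈ -22340.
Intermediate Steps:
I(u, O) = -6 + u (I(u, O) = u - 6 = -6 + u)
M(s) = 1/10 + s/20 + 4/(5*s) (M(s) = 2/5 - (-4/s + (-6 + s)/(-4))/5 = 2/5 - (-4/s + (-6 + s)*(-1/4))/5 = 2/5 - (-4/s + (3/2 - s/4))/5 = 2/5 - (3/2 - 4/s - s/4)/5 = 2/5 + (-3/10 + s/20 + 4/(5*s)) = 1/10 + s/20 + 4/(5*s))
k = -2/1883 (k = 2/(-2 - 1881) = 2/(-1883) = 2*(-1/1883) = -2/1883 ≈ -0.0010621)
(-22427 - 240*M(-7)) + k = (-22427 - 12*(16 - 7*(2 - 7))/(-7)) - 2/1883 = (-22427 - 12*(-1)*(16 - 7*(-5))/7) - 2/1883 = (-22427 - 12*(-1)*(16 + 35)/7) - 2/1883 = (-22427 - 12*(-1)*51/7) - 2/1883 = (-22427 - 240*(-51/140)) - 2/1883 = (-22427 + 612/7) - 2/1883 = -156377/7 - 2/1883 = -6009345/269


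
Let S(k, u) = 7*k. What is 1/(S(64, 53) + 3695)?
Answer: 1/4143 ≈ 0.00024137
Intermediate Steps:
1/(S(64, 53) + 3695) = 1/(7*64 + 3695) = 1/(448 + 3695) = 1/4143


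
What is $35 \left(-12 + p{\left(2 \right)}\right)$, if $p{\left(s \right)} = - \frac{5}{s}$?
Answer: $- \frac{1015}{2} \approx -507.5$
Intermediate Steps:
$35 \left(-12 + p{\left(2 \right)}\right) = 35 \left(-12 - \frac{5}{2}\right) = 35 \left(- \frac{29}{2}\right) = - \frac{1015}{2}$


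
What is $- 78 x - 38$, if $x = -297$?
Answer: $23128$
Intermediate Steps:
$- 78 x - 38 = \left(-78\right) \left(-297\right) - 38 = 23166 - 38 = 23128$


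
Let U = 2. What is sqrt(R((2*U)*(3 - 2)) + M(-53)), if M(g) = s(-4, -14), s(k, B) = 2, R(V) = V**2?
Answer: 3*sqrt(2) ≈ 4.2426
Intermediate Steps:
M(g) = 2
sqrt(R((2*U)*(3 - 2)) + M(-53)) = sqrt(((2*2)*(3 - 2))**2 + 2) = sqrt((4*1)**2 + 2) = sqrt(4**2 + 2) = sqrt(16 + 2) = sqrt(18) = 3*sqrt(2)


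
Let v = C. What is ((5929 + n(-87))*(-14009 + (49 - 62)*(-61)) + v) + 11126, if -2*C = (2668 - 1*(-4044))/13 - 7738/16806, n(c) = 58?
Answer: -17284520784187/218478 ≈ -7.9113e+7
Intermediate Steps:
C = -56350639/218478 (C = -((2668 - 1*(-4044))/13 - 7738/16806)/2 = -((2668 + 4044)*(1/13) - 7738*1/16806)/2 = -(6712*(1/13) - 3869/8403)/2 = -(6712/13 - 3869/8403)/2 = -1/2*56350639/109239 = -56350639/218478 ≈ -257.92)
v = -56350639/218478 ≈ -257.92
((5929 + n(-87))*(-14009 + (49 - 62)*(-61)) + v) + 11126 = ((5929 + 58)*(-14009 + (49 - 62)*(-61)) - 56350639/218478) + 11126 = (5987*(-14009 - 13*(-61)) - 56350639/218478) + 11126 = (5987*(-14009 + 793) - 56350639/218478) + 11126 = (5987*(-13216) - 56350639/218478) + 11126 = (-79124192 - 56350639/218478) + 11126 = -17286951570415/218478 + 11126 = -17284520784187/218478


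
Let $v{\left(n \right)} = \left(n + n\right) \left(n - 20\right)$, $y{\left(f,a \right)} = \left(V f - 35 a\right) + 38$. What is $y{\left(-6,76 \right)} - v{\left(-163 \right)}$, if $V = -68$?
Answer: $-61872$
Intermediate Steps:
$y{\left(f,a \right)} = 38 - 68 f - 35 a$ ($y{\left(f,a \right)} = \left(- 68 f - 35 a\right) + 38 = 38 - 68 f - 35 a$)
$v{\left(n \right)} = 2 n \left(-20 + n\right)$
$y{\left(-6,76 \right)} - v{\left(-163 \right)} = \left(38 - -408 - 2660\right) - 2 \left(-163\right) \left(-20 - 163\right) = \left(38 + 408 - 2660\right) - 2 \left(-163\right) \left(-183\right) = -2214 - 59658 = -61872$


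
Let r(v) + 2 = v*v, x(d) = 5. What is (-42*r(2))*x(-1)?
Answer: -420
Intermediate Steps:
r(v) = -2 + v**2 (r(v) = -2 + v*v = -2 + v**2)
(-42*r(2))*x(-1) = -42*(-2 + 2**2)*5 = -42*(-2 + 4)*5 = -42*2*5 = -84*5 = -420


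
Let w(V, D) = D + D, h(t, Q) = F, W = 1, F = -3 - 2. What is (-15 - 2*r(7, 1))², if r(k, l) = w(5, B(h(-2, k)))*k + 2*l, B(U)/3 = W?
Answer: 10609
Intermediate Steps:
F = -5
h(t, Q) = -5
B(U) = 3 (B(U) = 3*1 = 3)
w(V, D) = 2*D
r(k, l) = 2*l + 6*k (r(k, l) = (2*3)*k + 2*l = 6*k + 2*l = 2*l + 6*k)
(-15 - 2*r(7, 1))² = (-15 - 2*(2*1 + 6*7))² = (-15 - 2*(2 + 42))² = (-15 - 2*44)² = (-15 - 88)² = (-103)² = 10609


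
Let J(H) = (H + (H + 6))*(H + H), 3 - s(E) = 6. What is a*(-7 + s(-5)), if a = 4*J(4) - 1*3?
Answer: -4450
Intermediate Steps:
s(E) = -3 (s(E) = 3 - 1*6 = 3 - 6 = -3)
J(H) = 2*H*(6 + 2*H) (J(H) = (H + (6 + H))*(2*H) = (6 + 2*H)*(2*H) = 2*H*(6 + 2*H))
a = 445 (a = 4*(4*4*(3 + 4)) - 1*3 = 4*(4*4*7) - 3 = 4*112 - 3 = 448 - 3 = 445)
a*(-7 + s(-5)) = 445*(-7 - 3) = 445*(-10) = -4450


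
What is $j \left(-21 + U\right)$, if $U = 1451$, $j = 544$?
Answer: $777920$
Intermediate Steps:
$j \left(-21 + U\right) = 544 \left(-21 + 1451\right) = 544 \cdot 1430 = 777920$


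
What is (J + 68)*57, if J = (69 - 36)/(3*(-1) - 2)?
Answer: 17499/5 ≈ 3499.8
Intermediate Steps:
J = -33/5 (J = 33/(-3 - 2) = 33/(-5) = 33*(-1/5) = -33/5 ≈ -6.6000)
(J + 68)*57 = (-33/5 + 68)*57 = (307/5)*57 = 17499/5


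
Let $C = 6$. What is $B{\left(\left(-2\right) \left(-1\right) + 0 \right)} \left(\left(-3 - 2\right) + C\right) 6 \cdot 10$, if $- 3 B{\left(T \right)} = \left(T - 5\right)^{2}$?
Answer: $-180$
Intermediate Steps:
$B{\left(T \right)} = - \frac{\left(-5 + T\right)^{2}}{3}$ ($B{\left(T \right)} = - \frac{\left(T - 5\right)^{2}}{3} = - \frac{\left(-5 + T\right)^{2}}{3}$)
$B{\left(\left(-2\right) \left(-1\right) + 0 \right)} \left(\left(-3 - 2\right) + C\right) 6 \cdot 10 = - \frac{\left(-5 + \left(\left(-2\right) \left(-1\right) + 0\right)\right)^{2}}{3} \left(\left(-3 - 2\right) + 6\right) 6 \cdot 10 = - \frac{\left(-5 + \left(2 + 0\right)\right)^{2}}{3} \left(\left(-3 - 2\right) + 6\right) 6 \cdot 10 = - \frac{\left(-5 + 2\right)^{2}}{3} \left(-5 + 6\right) 6 \cdot 10 = - \frac{\left(-3\right)^{2}}{3} \cdot 1 \cdot 6 \cdot 10 = \left(- \frac{1}{3}\right) 9 \cdot 6 \cdot 10 = \left(-3\right) 6 \cdot 10 = \left(-18\right) 10 = -180$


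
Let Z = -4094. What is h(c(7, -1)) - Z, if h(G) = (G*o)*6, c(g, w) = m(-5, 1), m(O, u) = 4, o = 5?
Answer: 4214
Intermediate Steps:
c(g, w) = 4
h(G) = 30*G (h(G) = (G*5)*6 = (5*G)*6 = 30*G)
h(c(7, -1)) - Z = 30*4 - 1*(-4094) = 120 + 4094 = 4214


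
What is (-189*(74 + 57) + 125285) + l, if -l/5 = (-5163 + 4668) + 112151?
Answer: -457754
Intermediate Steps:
l = -558280 (l = -5*((-5163 + 4668) + 112151) = -5*(-495 + 112151) = -5*111656 = -558280)
(-189*(74 + 57) + 125285) + l = (-189*(74 + 57) + 125285) - 558280 = (-189*131 + 125285) - 558280 = (-24759 + 125285) - 558280 = 100526 - 558280 = -457754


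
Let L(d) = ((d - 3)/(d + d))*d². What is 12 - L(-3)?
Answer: 3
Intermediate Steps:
L(d) = d*(-3 + d)/2 (L(d) = ((-3 + d)/((2*d)))*d² = ((-3 + d)*(1/(2*d)))*d² = ((-3 + d)/(2*d))*d² = d*(-3 + d)/2)
12 - L(-3) = 12 - (-3)*(-3 - 3)/2 = 12 - (-3)*(-6)/2 = 12 - 1*9 = 12 - 9 = 3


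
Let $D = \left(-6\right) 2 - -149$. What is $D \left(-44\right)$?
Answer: $-6028$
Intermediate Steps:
$D = 137$ ($D = -12 + 149 = 137$)
$D \left(-44\right) = 137 \left(-44\right) = -6028$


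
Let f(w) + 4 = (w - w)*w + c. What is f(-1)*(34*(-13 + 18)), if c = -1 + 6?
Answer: 170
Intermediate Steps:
c = 5
f(w) = 1 (f(w) = -4 + ((w - w)*w + 5) = -4 + (0*w + 5) = -4 + (0 + 5) = -4 + 5 = 1)
f(-1)*(34*(-13 + 18)) = 1*(34*(-13 + 18)) = 1*(34*5) = 1*170 = 170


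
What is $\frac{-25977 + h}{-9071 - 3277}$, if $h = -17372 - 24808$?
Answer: $\frac{7573}{1372} \approx 5.5197$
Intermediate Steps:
$h = -42180$ ($h = -17372 - 24808 = -42180$)
$\frac{-25977 + h}{-9071 - 3277} = \frac{-25977 - 42180}{-9071 - 3277} = - \frac{68157}{-12348} = \left(-68157\right) \left(- \frac{1}{12348}\right) = \frac{7573}{1372}$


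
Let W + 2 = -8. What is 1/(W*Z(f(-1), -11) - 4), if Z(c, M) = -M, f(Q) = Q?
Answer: -1/114 ≈ -0.0087719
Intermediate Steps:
W = -10 (W = -2 - 8 = -10)
1/(W*Z(f(-1), -11) - 4) = 1/(-(-10)*(-11) - 4) = 1/(-10*11 - 4) = 1/(-110 - 4) = 1/(-114) = -1/114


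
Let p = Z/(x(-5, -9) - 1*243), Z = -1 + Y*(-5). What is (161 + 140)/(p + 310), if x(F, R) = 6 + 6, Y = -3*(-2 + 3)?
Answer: 9933/10228 ≈ 0.97116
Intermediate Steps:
Y = -3 (Y = -3*1 = -3)
x(F, R) = 12
Z = 14 (Z = -1 - 3*(-5) = -1 + 15 = 14)
p = -2/33 (p = 14/(12 - 1*243) = 14/(12 - 243) = 14/(-231) = 14*(-1/231) = -2/33 ≈ -0.060606)
(161 + 140)/(p + 310) = (161 + 140)/(-2/33 + 310) = 301/(10228/33) = 301*(33/10228) = 9933/10228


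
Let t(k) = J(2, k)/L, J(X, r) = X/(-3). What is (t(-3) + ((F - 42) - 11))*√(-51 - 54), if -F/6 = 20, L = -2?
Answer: -518*I*√105/3 ≈ -1769.3*I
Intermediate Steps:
F = -120 (F = -6*20 = -120)
J(X, r) = -X/3 (J(X, r) = X*(-⅓) = -X/3)
t(k) = ⅓ (t(k) = -⅓*2/(-2) = -⅔*(-½) = ⅓)
(t(-3) + ((F - 42) - 11))*√(-51 - 54) = (⅓ + ((-120 - 42) - 11))*√(-51 - 54) = (⅓ + (-162 - 11))*√(-105) = (⅓ - 173)*(I*√105) = -518*I*√105/3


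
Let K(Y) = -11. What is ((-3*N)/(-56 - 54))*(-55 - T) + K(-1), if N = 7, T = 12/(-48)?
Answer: -9439/440 ≈ -21.452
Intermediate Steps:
T = -¼ (T = 12*(-1/48) = -¼ ≈ -0.25000)
((-3*N)/(-56 - 54))*(-55 - T) + K(-1) = ((-3*7)/(-56 - 54))*(-55 - 1*(-¼)) - 11 = (-21/(-110))*(-55 + ¼) - 11 = -21*(-1/110)*(-219/4) - 11 = (21/110)*(-219/4) - 11 = -4599/440 - 11 = -9439/440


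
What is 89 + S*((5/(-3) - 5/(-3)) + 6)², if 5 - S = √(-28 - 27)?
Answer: 269 - 36*I*√55 ≈ 269.0 - 266.98*I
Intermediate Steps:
S = 5 - I*√55 (S = 5 - √(-28 - 27) = 5 - √(-55) = 5 - I*√55 ≈ 5.0 - 7.4162*I)
89 + S*((5/(-3) - 5/(-3)) + 6)² = 89 + (5 - I*√55)*((5/(-3) - 5/(-3)) + 6)² = 89 + (5 - I*√55)*((5*(-⅓) - 5*(-⅓)) + 6)² = 89 + (5 - I*√55)*((-5/3 + 5/3) + 6)² = 89 + (5 - I*√55)*(0 + 6)² = 89 + (5 - I*√55)*6² = 89 + (5 - I*√55)*36 = 89 + (180 - 36*I*√55) = 269 - 36*I*√55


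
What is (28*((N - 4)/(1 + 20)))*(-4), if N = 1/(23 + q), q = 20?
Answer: 912/43 ≈ 21.209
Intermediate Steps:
N = 1/43 (N = 1/(23 + 20) = 1/43 ≈ 0.023256)
(28*((N - 4)/(1 + 20)))*(-4) = (28*((1/43 - 4)/(1 + 20)))*(-4) = (28*(-171/43/21))*(-4) = (28*(-171/43*1/21))*(-4) = (28*(-57/301))*(-4) = -228/43*(-4) = 912/43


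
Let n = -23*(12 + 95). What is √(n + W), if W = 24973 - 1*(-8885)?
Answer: √31397 ≈ 177.19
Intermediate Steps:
W = 33858 (W = 24973 + 8885 = 33858)
n = -2461 (n = -23*107 = -2461)
√(n + W) = √(-2461 + 33858) = √31397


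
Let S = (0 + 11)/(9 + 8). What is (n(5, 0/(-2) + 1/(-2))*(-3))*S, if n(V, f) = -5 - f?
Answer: 297/34 ≈ 8.7353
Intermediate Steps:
S = 11/17 ≈ 0.64706
(n(5, 0/(-2) + 1/(-2))*(-3))*S = ((-5 - (0/(-2) + 1/(-2)))*(-3))*(11/17) = ((-5 - (0*(-½) + 1*(-½)))*(-3))*(11/17) = ((-5 - (0 - ½))*(-3))*(11/17) = ((-5 - 1*(-½))*(-3))*(11/17) = ((-5 + ½)*(-3))*(11/17) = -9/2*(-3)*(11/17) = (27/2)*(11/17) = 297/34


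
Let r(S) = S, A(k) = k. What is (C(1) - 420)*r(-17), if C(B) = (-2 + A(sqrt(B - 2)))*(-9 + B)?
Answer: 6868 + 136*I ≈ 6868.0 + 136.0*I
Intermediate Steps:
C(B) = (-9 + B)*(-2 + sqrt(-2 + B)) (C(B) = (-2 + sqrt(B - 2))*(-9 + B) = (-2 + sqrt(-2 + B))*(-9 + B) = (-9 + B)*(-2 + sqrt(-2 + B)))
(C(1) - 420)*r(-17) = ((18 - 9*sqrt(-2 + 1) - 2*1 + 1*sqrt(-2 + 1)) - 420)*(-17) = ((18 - 9*I - 2 + 1*sqrt(-1)) - 420)*(-17) = ((18 - 9*I - 2 + 1*I) - 420)*(-17) = ((18 - 9*I - 2 + I) - 420)*(-17) = ((16 - 8*I) - 420)*(-17) = (-404 - 8*I)*(-17) = 6868 + 136*I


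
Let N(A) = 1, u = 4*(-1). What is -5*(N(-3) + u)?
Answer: 15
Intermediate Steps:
u = -4
-5*(N(-3) + u) = -5*(1 - 4) = -5*(-3) = 15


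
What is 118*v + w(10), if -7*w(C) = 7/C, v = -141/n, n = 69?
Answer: -55483/230 ≈ -241.23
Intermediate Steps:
v = -47/23 (v = -141/69 = -141*1/69 = -47/23 ≈ -2.0435)
w(C) = -1/C
118*v + w(10) = 118*(-47/23) - 1/10 = -5546/23 - 1*1/10 = -5546/23 - 1/10 = -55483/230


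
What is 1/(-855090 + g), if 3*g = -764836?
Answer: -3/3330106 ≈ -9.0087e-7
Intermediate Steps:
g = -764836/3 (g = (1/3)*(-764836) = -764836/3 ≈ -2.5495e+5)
1/(-855090 + g) = 1/(-855090 - 764836/3) = 1/(-3330106/3) = -3/3330106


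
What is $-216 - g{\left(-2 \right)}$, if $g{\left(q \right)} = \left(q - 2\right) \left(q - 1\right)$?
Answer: $-228$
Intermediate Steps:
$g{\left(q \right)} = \left(-1 + q\right) \left(-2 + q\right)$ ($g{\left(q \right)} = \left(-2 + q\right) \left(-1 + q\right) = \left(-1 + q\right) \left(-2 + q\right)$)
$-216 - g{\left(-2 \right)} = -216 - \left(2 + \left(-2\right)^{2} - -6\right) = -216 - \left(2 + 4 + 6\right) = -216 - 12 = -228$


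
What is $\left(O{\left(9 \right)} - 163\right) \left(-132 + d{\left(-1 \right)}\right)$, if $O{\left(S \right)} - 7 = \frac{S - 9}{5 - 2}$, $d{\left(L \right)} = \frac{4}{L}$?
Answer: $21216$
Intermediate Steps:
$O{\left(S \right)} = 4 + \frac{S}{3}$ ($O{\left(S \right)} = 7 + \frac{S - 9}{5 - 2} = 7 + \frac{-9 + S}{3} = 7 + \left(-9 + S\right) \frac{1}{3} = 7 + \left(-3 + \frac{S}{3}\right) = 4 + \frac{S}{3}$)
$\left(O{\left(9 \right)} - 163\right) \left(-132 + d{\left(-1 \right)}\right) = \left(\left(4 + \frac{1}{3} \cdot 9\right) - 163\right) \left(-132 + \frac{4}{-1}\right) = \left(\left(4 + 3\right) - 163\right) \left(-132 + 4 \left(-1\right)\right) = \left(7 - 163\right) \left(-132 - 4\right) = \left(-156\right) \left(-136\right) = 21216$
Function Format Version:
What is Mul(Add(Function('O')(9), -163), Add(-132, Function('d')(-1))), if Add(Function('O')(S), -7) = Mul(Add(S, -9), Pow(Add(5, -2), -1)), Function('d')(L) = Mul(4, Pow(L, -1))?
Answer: 21216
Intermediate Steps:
Function('O')(S) = Add(4, Mul(Rational(1, 3), S)) (Function('O')(S) = Add(7, Mul(Add(S, -9), Pow(Add(5, -2), -1))) = Add(7, Mul(Add(-9, S), Pow(3, -1))) = Add(7, Mul(Add(-9, S), Rational(1, 3))) = Add(7, Add(-3, Mul(Rational(1, 3), S))) = Add(4, Mul(Rational(1, 3), S)))
Mul(Add(Function('O')(9), -163), Add(-132, Function('d')(-1))) = Mul(Add(Add(4, Mul(Rational(1, 3), 9)), -163), Add(-132, Mul(4, Pow(-1, -1)))) = Mul(Add(Add(4, 3), -163), Add(-132, Mul(4, -1))) = Mul(Add(7, -163), Add(-132, -4)) = Mul(-156, -136) = 21216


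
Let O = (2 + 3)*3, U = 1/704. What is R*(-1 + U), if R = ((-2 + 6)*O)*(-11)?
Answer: 10545/16 ≈ 659.06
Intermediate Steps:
U = 1/704 ≈ 0.0014205
O = 15 (O = 5*3 = 15)
R = -660 (R = ((-2 + 6)*15)*(-11) = (4*15)*(-11) = 60*(-11) = -660)
R*(-1 + U) = -660*(-1 + 1/704) = -660*(-703/704) = 10545/16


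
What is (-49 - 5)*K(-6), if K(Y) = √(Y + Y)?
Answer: -108*I*√3 ≈ -187.06*I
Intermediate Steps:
K(Y) = √2*√Y (K(Y) = √(2*Y) = √2*√Y)
(-49 - 5)*K(-6) = (-49 - 5)*(√2*√(-6)) = -54*√2*I*√6 = -108*I*√3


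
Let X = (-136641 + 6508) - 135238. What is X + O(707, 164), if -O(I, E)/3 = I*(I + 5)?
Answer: -1775523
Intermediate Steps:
O(I, E) = -3*I*(5 + I) (O(I, E) = -3*I*(I + 5) = -3*I*(5 + I))
X = -265371 (X = -130133 - 135238 = -265371)
X + O(707, 164) = -265371 - 3*707*(5 + 707) = -265371 - 3*707*712 = -265371 - 1510152 = -1775523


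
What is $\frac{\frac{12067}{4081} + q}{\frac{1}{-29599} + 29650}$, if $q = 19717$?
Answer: $\frac{216549362296}{325593439479} \approx 0.66509$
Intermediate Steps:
$\frac{\frac{12067}{4081} + q}{\frac{1}{-29599} + 29650} = \frac{\frac{12067}{4081} + 19717}{\frac{1}{-29599} + 29650} = \frac{12067 \cdot \frac{1}{4081} + 19717}{- \frac{1}{29599} + 29650} = \frac{\frac{1097}{371} + 19717}{\frac{877610349}{29599}} = \frac{7316104}{371} \cdot \frac{29599}{877610349} = \frac{216549362296}{325593439479}$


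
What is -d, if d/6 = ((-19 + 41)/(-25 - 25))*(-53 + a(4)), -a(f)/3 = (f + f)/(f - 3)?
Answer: -5082/25 ≈ -203.28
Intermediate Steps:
a(f) = -6*f/(-3 + f) (a(f) = -3*(f + f)/(f - 3) = -3*2*f/(-3 + f) = -6*f/(-3 + f))
d = 5082/25 (d = 6*(((-19 + 41)/(-25 - 25))*(-53 - 6*4/(-3 + 4))) = 6*((22/(-50))*(-53 - 6*4/1)) = 6*((22*(-1/50))*(-53 - 6*4*1)) = 6*(-11*(-53 - 24)/25) = 6*(-11/25*(-77)) = 6*(847/25) = 5082/25 ≈ 203.28)
-d = -1*5082/25 = -5082/25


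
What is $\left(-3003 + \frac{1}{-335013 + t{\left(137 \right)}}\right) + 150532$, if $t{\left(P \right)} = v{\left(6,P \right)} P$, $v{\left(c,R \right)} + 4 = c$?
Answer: $\frac{49383709930}{334739} \approx 1.4753 \cdot 10^{5}$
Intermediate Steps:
$v{\left(c,R \right)} = -4 + c$
$t{\left(P \right)} = 2 P$ ($t{\left(P \right)} = \left(-4 + 6\right) P = 2 P$)
$\left(-3003 + \frac{1}{-335013 + t{\left(137 \right)}}\right) + 150532 = \left(-3003 + \frac{1}{-335013 + 2 \cdot 137}\right) + 150532 = \left(-3003 + \frac{1}{-335013 + 274}\right) + 150532 = \left(-3003 + \frac{1}{-334739}\right) + 150532 = \left(-3003 - \frac{1}{334739}\right) + 150532 = - \frac{1005221218}{334739} + 150532 = \frac{49383709930}{334739}$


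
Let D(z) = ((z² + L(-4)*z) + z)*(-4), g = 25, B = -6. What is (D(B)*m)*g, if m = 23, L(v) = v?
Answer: -124200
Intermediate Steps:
D(z) = -4*z² + 12*z (D(z) = ((z² - 4*z) + z)*(-4) = (z² - 3*z)*(-4) = -4*z² + 12*z)
(D(B)*m)*g = ((4*(-6)*(3 - 1*(-6)))*23)*25 = ((4*(-6)*(3 + 6))*23)*25 = ((4*(-6)*9)*23)*25 = -216*23*25 = -4968*25 = -124200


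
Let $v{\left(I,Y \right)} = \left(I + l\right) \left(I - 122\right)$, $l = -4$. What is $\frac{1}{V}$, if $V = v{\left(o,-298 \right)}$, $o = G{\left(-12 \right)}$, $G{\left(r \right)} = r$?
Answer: $\frac{1}{2144} \approx 0.00046642$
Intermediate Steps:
$o = -12$
$v{\left(I,Y \right)} = \left(-122 + I\right) \left(-4 + I\right)$ ($v{\left(I,Y \right)} = \left(I - 4\right) \left(I - 122\right) = \left(-4 + I\right) \left(-122 + I\right) = \left(-122 + I\right) \left(-4 + I\right)$)
$V = 2144$ ($V = 488 + \left(-12\right)^{2} - -1512 = 488 + 144 + 1512 = 2144$)
$\frac{1}{V} = \frac{1}{2144}$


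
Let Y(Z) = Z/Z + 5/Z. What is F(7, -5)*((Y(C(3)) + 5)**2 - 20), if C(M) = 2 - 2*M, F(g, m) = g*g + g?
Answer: 287/2 ≈ 143.50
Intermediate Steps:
F(g, m) = g + g**2 (F(g, m) = g**2 + g = g + g**2)
Y(Z) = 1 + 5/Z
F(7, -5)*((Y(C(3)) + 5)**2 - 20) = (7*(1 + 7))*(((5 + (2 - 2*3))/(2 - 2*3) + 5)**2 - 20) = (7*8)*(((5 + (2 - 6))/(2 - 6) + 5)**2 - 20) = 56*(((5 - 4)/(-4) + 5)**2 - 20) = 56*((-1/4*1 + 5)**2 - 20) = 56*((-1/4 + 5)**2 - 20) = 56*((19/4)**2 - 20) = 56*(361/16 - 20) = 56*(41/16) = 287/2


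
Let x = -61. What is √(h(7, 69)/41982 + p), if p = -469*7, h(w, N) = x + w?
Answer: 2*I*√40182301630/6997 ≈ 57.297*I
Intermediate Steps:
h(w, N) = -61 + w
p = -3283
√(h(7, 69)/41982 + p) = √((-61 + 7)/41982 - 3283) = √(-54*1/41982 - 3283) = √(-9/6997 - 3283) = √(-22971160/6997) = 2*I*√40182301630/6997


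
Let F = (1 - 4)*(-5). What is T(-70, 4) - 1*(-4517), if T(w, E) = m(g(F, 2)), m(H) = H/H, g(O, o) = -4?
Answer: 4518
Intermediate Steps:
F = 15 (F = -3*(-5) = 15)
m(H) = 1
T(w, E) = 1
T(-70, 4) - 1*(-4517) = 1 - 1*(-4517) = 1 + 4517 = 4518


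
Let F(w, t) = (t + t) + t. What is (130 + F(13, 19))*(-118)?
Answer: -22066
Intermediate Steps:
F(w, t) = 3*t (F(w, t) = 2*t + t = 3*t)
(130 + F(13, 19))*(-118) = (130 + 3*19)*(-118) = (130 + 57)*(-118) = 187*(-118) = -22066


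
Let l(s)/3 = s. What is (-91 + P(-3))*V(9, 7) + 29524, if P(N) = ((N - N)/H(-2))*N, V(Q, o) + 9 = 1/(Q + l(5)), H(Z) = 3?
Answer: 728141/24 ≈ 30339.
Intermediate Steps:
l(s) = 3*s
V(Q, o) = -9 + 1/(15 + Q) (V(Q, o) = -9 + 1/(Q + 3*5) = -9 + 1/(Q + 15) = -9 + 1/(15 + Q))
P(N) = 0 (P(N) = ((N - N)/3)*N = (0*(⅓))*N = 0*N = 0)
(-91 + P(-3))*V(9, 7) + 29524 = (-91 + 0)*((-134 - 9*9)/(15 + 9)) + 29524 = -91*(-134 - 81)/24 + 29524 = -91*(-215)/24 + 29524 = -91*(-215/24) + 29524 = 19565/24 + 29524 = 728141/24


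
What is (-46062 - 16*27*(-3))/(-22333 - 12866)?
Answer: 4974/3911 ≈ 1.2718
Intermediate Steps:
(-46062 - 16*27*(-3))/(-22333 - 12866) = (-46062 - 432*(-3))/(-35199) = (-46062 + 1296)*(-1/35199) = -44766*(-1/35199) = 4974/3911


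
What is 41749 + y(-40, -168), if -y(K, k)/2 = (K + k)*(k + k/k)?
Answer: -27723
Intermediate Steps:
y(K, k) = -2*(1 + k)*(K + k) (y(K, k) = -2*(K + k)*(k + k/k) = -2*(K + k)*(k + 1) = -2*(K + k)*(1 + k) = -2*(1 + k)*(K + k))
41749 + y(-40, -168) = 41749 + (-2*(-40) - 2*(-168) - 2*(-168)**2 - 2*(-40)*(-168)) = 41749 + (80 + 336 - 2*28224 - 13440) = 41749 + (80 + 336 - 56448 - 13440) = 41749 - 69472 = -27723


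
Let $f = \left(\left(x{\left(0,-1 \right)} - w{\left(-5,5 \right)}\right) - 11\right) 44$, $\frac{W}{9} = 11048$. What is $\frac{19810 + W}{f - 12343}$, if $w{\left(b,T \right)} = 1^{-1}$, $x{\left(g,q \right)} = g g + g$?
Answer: $- \frac{119242}{12871} \approx -9.2644$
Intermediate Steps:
$W = 99432$ ($W = 9 \cdot 11048 = 99432$)
$x{\left(g,q \right)} = g + g^{2}$ ($x{\left(g,q \right)} = g^{2} + g = g + g^{2}$)
$w{\left(b,T \right)} = 1$
$f = -528$ ($f = \left(\left(0 \left(1 + 0\right) - 1\right) - 11\right) 44 = \left(\left(0 \cdot 1 - 1\right) - 11\right) 44 = \left(\left(0 - 1\right) - 11\right) 44 = \left(-1 - 11\right) 44 = \left(-12\right) 44 = -528$)
$\frac{19810 + W}{f - 12343} = \frac{19810 + 99432}{-528 - 12343} = \frac{119242}{-12871} = 119242 \left(- \frac{1}{12871}\right) = - \frac{119242}{12871}$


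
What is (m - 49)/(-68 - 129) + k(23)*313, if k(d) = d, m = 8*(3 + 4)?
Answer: 1418196/197 ≈ 7199.0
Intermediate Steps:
m = 56 (m = 8*7 = 56)
(m - 49)/(-68 - 129) + k(23)*313 = (56 - 49)/(-68 - 129) + 23*313 = 7/(-197) + 7199 = 7*(-1/197) + 7199 = -7/197 + 7199 = 1418196/197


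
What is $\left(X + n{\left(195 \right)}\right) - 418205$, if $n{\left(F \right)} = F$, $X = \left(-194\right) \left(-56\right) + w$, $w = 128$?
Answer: $-407018$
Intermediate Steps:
$X = 10992$ ($X = \left(-194\right) \left(-56\right) + 128 = 10864 + 128 = 10992$)
$\left(X + n{\left(195 \right)}\right) - 418205 = \left(10992 + 195\right) - 418205 = 11187 - 418205 = -407018$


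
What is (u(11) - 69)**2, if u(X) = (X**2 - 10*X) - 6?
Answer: 4096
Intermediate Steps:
u(X) = -6 + X**2 - 10*X
(u(11) - 69)**2 = ((-6 + 11**2 - 10*11) - 69)**2 = ((-6 + 121 - 110) - 69)**2 = (5 - 69)**2 = (-64)**2 = 4096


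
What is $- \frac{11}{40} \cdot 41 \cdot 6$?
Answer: $- \frac{1353}{20} \approx -67.65$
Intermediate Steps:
$- \frac{11}{40} \cdot 41 \cdot 6 = \left(-11\right) \frac{1}{40} \cdot 41 \cdot 6 = \left(- \frac{11}{40}\right) 41 \cdot 6 = \left(- \frac{451}{40}\right) 6 = - \frac{1353}{20}$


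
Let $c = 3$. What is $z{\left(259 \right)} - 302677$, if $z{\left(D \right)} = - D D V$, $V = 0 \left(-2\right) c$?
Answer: $-302677$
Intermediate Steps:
$V = 0$ ($V = 0 \left(-2\right) 3 = 0 \cdot 3 = 0$)
$z{\left(D \right)} = 0$ ($z{\left(D \right)} = - D D 0 = - D^{2} \cdot 0 = \left(-1\right) 0 = 0$)
$z{\left(259 \right)} - 302677 = 0 - 302677 = -302677$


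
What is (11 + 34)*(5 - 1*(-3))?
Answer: 360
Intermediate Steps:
(11 + 34)*(5 - 1*(-3)) = 45*(5 + 3) = 45*8 = 360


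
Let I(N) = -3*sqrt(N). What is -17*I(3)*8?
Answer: 408*sqrt(3) ≈ 706.68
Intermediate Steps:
-17*I(3)*8 = -(-51)*sqrt(3)*8 = (51*sqrt(3))*8 = 408*sqrt(3)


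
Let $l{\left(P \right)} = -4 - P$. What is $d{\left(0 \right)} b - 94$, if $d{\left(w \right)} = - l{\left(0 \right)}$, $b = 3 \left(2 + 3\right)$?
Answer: $-34$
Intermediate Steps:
$b = 15$ ($b = 3 \cdot 5 = 15$)
$d{\left(w \right)} = 4$ ($d{\left(w \right)} = - (-4 - 0) = - (-4 + 0) = \left(-1\right) \left(-4\right) = 4$)
$d{\left(0 \right)} b - 94 = 4 \cdot 15 - 94 = 60 - 94 = -34$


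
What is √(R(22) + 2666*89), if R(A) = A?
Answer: 4*√14831 ≈ 487.13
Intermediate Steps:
√(R(22) + 2666*89) = √(22 + 2666*89) = √(22 + 237274) = √237296 = 4*√14831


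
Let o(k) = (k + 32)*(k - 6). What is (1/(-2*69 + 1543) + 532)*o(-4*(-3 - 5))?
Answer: 1243775104/1405 ≈ 8.8525e+5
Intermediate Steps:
o(k) = (-6 + k)*(32 + k) (o(k) = (32 + k)*(-6 + k) = (-6 + k)*(32 + k))
(1/(-2*69 + 1543) + 532)*o(-4*(-3 - 5)) = (1/(-2*69 + 1543) + 532)*(-192 + (-4*(-3 - 5))² + 26*(-4*(-3 - 5))) = (1/(-138 + 1543) + 532)*(-192 + (-4*(-8))² + 26*(-4*(-8))) = (1/1405 + 532)*(-192 + 32² + 26*32) = (1/1405 + 532)*(-192 + 1024 + 832) = (747461/1405)*1664 = 1243775104/1405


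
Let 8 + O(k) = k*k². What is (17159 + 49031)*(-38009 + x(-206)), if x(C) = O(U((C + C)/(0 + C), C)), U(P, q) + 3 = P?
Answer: -2516411420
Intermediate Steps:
U(P, q) = -3 + P
O(k) = -8 + k³ (O(k) = -8 + k*k² = -8 + k³)
x(C) = -9 (x(C) = -8 + (-3 + (C + C)/(0 + C))³ = -8 + (-3 + (2*C)/C)³ = -8 + (-3 + 2)³ = -8 + (-1)³ = -8 - 1 = -9)
(17159 + 49031)*(-38009 + x(-206)) = (17159 + 49031)*(-38009 - 9) = 66190*(-38018) = -2516411420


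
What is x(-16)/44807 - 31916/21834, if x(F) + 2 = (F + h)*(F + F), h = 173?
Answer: -109985564/69879717 ≈ -1.5739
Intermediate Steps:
x(F) = -2 + 2*F*(173 + F) (x(F) = -2 + (F + 173)*(F + F) = -2 + (173 + F)*(2*F) = -2 + 2*F*(173 + F))
x(-16)/44807 - 31916/21834 = (-2 + 2*(-16)**2 + 346*(-16))/44807 - 31916/21834 = (-2 + 2*256 - 5536)*(1/44807) - 31916*1/21834 = (-2 + 512 - 5536)*(1/44807) - 15958/10917 = -5026*1/44807 - 15958/10917 = -718/6401 - 15958/10917 = -109985564/69879717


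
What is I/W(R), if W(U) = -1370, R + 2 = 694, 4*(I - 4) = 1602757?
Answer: -1602773/5480 ≈ -292.48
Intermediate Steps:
I = 1602773/4 (I = 4 + (1/4)*1602757 = 4 + 1602757/4 = 1602773/4 ≈ 4.0069e+5)
R = 692 (R = -2 + 694 = 692)
I/W(R) = (1602773/4)/(-1370) = (1602773/4)*(-1/1370) = -1602773/5480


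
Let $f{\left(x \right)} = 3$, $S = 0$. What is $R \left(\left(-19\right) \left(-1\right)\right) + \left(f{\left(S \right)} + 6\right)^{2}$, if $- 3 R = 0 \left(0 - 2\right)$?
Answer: $81$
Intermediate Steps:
$R = 0$ ($R = - \frac{0 \left(0 - 2\right)}{3} = - \frac{0 \left(-2\right)}{3} = \left(- \frac{1}{3}\right) 0 = 0$)
$R \left(\left(-19\right) \left(-1\right)\right) + \left(f{\left(S \right)} + 6\right)^{2} = 0 \left(\left(-19\right) \left(-1\right)\right) + \left(3 + 6\right)^{2} = 0 \cdot 19 + 9^{2} = 0 + 81 = 81$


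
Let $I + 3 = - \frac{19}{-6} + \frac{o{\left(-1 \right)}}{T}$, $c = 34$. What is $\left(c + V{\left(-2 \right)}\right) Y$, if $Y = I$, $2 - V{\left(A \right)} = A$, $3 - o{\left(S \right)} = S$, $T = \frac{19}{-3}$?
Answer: $- \frac{53}{3} \approx -17.667$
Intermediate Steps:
$T = - \frac{19}{3}$ ($T = 19 \left(- \frac{1}{3}\right) = - \frac{19}{3} \approx -6.3333$)
$o{\left(S \right)} = 3 - S$
$I = - \frac{53}{114}$ ($I = -3 + \left(- \frac{19}{-6} + \frac{3 - -1}{- \frac{19}{3}}\right) = -3 + \left(\left(-19\right) \left(- \frac{1}{6}\right) + \left(3 + 1\right) \left(- \frac{3}{19}\right)\right) = -3 + \left(\frac{19}{6} + 4 \left(- \frac{3}{19}\right)\right) = -3 + \left(\frac{19}{6} - \frac{12}{19}\right) = -3 + \frac{289}{114} = - \frac{53}{114} \approx -0.46491$)
$V{\left(A \right)} = 2 - A$
$Y = - \frac{53}{114} \approx -0.46491$
$\left(c + V{\left(-2 \right)}\right) Y = \left(34 + \left(2 - -2\right)\right) \left(- \frac{53}{114}\right) = \left(34 + \left(2 + 2\right)\right) \left(- \frac{53}{114}\right) = \left(34 + 4\right) \left(- \frac{53}{114}\right) = 38 \left(- \frac{53}{114}\right) = - \frac{53}{3}$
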